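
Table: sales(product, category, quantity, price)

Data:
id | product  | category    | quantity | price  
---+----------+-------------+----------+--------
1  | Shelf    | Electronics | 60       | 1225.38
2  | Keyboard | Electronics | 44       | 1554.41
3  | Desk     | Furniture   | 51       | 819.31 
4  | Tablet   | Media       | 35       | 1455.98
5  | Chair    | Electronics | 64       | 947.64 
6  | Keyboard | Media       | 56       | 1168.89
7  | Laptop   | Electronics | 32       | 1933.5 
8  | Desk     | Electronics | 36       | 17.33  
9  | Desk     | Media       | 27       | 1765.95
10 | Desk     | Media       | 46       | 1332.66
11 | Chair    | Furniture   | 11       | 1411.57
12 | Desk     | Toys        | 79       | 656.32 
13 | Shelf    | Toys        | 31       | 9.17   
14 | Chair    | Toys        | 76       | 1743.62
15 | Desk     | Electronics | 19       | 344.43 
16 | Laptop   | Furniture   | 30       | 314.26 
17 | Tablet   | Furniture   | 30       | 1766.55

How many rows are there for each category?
SELECT category, COUNT(*) as count
FROM sales
GROUP BY category

Result:
  Electronics: 6
  Furniture: 4
  Media: 4
  Toys: 3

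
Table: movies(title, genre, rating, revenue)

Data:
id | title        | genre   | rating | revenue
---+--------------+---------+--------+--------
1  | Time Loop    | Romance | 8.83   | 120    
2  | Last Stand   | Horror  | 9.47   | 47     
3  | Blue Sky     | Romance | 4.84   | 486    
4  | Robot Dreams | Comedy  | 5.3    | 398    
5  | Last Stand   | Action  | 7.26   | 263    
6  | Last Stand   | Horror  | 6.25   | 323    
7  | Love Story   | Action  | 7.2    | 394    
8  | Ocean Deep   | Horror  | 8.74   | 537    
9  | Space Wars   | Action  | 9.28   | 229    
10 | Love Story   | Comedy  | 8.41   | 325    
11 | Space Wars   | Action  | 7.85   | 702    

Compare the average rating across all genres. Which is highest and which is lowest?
SELECT genre, AVG(rating)
FROM movies
GROUP BY genre
ORDER BY AVG(rating)

All groups:
  Romance: 6.84
  Comedy: 6.86
  Action: 7.90
  Horror: 8.15

Highest: Horror (8.15)
Lowest: Romance (6.84)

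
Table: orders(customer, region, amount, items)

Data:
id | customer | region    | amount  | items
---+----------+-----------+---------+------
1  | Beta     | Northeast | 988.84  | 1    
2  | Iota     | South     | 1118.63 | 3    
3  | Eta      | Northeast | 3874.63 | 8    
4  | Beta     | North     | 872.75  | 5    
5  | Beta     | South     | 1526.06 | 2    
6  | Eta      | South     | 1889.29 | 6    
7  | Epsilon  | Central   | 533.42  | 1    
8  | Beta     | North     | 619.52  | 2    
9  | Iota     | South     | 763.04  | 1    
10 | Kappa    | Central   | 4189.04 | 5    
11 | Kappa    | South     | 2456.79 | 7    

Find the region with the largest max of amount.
SELECT region, MAX(amount) as val
FROM orders
GROUP BY region
ORDER BY val DESC
LIMIT 1

Result: Central with max(amount) = 4189.04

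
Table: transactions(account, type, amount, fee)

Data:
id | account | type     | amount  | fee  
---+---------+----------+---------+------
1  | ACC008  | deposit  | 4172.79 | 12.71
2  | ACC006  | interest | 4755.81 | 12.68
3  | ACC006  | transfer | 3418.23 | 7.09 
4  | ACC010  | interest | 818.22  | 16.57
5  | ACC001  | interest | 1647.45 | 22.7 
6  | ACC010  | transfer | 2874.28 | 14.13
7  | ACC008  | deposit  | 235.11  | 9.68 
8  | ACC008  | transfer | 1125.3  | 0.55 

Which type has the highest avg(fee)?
SELECT type, AVG(fee) as val
FROM transactions
GROUP BY type
ORDER BY val DESC
LIMIT 1

Result: interest with avg(fee) = 17.32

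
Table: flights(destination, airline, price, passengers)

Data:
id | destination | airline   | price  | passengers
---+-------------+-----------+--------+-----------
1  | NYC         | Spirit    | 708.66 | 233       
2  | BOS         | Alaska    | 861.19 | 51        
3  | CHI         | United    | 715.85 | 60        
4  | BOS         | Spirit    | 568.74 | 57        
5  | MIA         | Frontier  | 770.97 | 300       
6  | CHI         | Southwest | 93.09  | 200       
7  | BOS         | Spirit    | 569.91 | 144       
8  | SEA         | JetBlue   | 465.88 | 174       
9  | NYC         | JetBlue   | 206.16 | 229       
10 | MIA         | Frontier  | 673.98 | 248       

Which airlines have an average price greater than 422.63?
SELECT airline, AVG(price)
FROM flights
GROUP BY airline
HAVING AVG(price) > 422.63

Result:
  Alaska: avg=861.19
  Frontier: avg=722.48
  Spirit: avg=615.77
  United: avg=715.85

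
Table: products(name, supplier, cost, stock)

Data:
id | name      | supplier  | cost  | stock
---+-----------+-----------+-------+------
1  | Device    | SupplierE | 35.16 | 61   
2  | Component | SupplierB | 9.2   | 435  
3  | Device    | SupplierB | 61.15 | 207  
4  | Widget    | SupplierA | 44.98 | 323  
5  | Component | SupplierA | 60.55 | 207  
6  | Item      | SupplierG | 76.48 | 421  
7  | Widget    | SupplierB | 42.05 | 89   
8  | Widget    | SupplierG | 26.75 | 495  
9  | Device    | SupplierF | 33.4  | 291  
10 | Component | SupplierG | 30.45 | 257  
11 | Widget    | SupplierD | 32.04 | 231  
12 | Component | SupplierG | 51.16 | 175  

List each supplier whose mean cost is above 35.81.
SELECT supplier, AVG(cost)
FROM products
GROUP BY supplier
HAVING AVG(cost) > 35.81

Result:
  SupplierA: avg=52.77
  SupplierB: avg=37.47
  SupplierG: avg=46.21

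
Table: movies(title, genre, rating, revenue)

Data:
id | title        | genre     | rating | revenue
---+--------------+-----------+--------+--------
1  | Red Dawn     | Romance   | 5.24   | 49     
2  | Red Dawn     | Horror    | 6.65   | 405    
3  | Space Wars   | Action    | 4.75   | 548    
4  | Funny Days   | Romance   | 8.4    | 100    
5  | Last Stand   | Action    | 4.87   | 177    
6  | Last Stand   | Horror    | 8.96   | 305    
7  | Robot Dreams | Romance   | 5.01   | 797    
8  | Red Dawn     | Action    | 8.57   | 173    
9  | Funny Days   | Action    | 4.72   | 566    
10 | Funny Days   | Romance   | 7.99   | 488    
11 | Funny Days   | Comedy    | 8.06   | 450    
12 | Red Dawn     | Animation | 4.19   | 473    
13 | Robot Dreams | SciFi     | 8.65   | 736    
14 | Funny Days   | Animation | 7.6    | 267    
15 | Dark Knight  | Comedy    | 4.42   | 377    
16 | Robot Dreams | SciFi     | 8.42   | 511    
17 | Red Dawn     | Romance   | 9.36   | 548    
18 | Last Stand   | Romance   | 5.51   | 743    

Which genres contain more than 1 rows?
SELECT genre, COUNT(*) as cnt
FROM movies
GROUP BY genre
HAVING COUNT(*) > 1

Result:
  Action: 4
  Animation: 2
  Comedy: 2
  Horror: 2
  Romance: 6
  SciFi: 2

Note: HAVING filters groups after aggregation, WHERE filters rows before.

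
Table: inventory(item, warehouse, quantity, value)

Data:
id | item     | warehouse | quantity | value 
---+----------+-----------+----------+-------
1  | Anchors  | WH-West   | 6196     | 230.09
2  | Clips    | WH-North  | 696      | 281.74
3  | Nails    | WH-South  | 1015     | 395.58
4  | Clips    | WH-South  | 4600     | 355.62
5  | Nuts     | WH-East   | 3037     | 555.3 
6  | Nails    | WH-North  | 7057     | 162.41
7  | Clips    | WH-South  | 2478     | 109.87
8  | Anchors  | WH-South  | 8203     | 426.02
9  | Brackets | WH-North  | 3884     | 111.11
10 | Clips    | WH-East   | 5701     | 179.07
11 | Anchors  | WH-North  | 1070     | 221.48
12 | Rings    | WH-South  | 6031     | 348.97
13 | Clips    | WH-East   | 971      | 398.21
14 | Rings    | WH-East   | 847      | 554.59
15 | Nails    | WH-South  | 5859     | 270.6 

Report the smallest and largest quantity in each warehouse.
SELECT warehouse, MIN(quantity), MAX(quantity)
FROM inventory
GROUP BY warehouse

Result:
  WH-East: min=847, max=5701
  WH-North: min=696, max=7057
  WH-South: min=1015, max=8203
  WH-West: min=6196, max=6196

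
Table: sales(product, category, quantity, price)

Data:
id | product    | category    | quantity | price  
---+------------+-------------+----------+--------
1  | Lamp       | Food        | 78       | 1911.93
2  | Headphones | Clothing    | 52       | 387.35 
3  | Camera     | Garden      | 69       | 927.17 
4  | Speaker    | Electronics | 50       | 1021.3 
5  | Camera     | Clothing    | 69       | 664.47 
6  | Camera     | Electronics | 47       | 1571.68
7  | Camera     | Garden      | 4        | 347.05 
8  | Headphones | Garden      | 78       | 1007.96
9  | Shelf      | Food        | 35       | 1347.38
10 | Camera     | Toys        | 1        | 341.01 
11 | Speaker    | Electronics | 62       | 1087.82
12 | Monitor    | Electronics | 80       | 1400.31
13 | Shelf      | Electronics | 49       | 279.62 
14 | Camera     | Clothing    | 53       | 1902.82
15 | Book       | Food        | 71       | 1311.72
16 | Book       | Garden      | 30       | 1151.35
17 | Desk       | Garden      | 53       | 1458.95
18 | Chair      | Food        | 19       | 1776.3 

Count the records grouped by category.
SELECT category, COUNT(*) as count
FROM sales
GROUP BY category

Result:
  Clothing: 3
  Electronics: 5
  Food: 4
  Garden: 5
  Toys: 1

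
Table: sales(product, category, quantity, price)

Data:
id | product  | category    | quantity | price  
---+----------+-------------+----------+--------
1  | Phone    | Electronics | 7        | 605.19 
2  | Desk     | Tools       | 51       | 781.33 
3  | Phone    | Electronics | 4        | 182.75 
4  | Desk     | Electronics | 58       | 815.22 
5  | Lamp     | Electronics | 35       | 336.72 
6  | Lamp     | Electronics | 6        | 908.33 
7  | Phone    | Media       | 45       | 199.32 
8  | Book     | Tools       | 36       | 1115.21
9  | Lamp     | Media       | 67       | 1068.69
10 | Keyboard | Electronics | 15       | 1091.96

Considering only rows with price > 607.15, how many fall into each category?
SELECT category, COUNT(*)
FROM sales
WHERE price > 607.15
GROUP BY category

Note: WHERE filters rows before grouping.

Result:
  Electronics: 3
  Media: 1
  Tools: 2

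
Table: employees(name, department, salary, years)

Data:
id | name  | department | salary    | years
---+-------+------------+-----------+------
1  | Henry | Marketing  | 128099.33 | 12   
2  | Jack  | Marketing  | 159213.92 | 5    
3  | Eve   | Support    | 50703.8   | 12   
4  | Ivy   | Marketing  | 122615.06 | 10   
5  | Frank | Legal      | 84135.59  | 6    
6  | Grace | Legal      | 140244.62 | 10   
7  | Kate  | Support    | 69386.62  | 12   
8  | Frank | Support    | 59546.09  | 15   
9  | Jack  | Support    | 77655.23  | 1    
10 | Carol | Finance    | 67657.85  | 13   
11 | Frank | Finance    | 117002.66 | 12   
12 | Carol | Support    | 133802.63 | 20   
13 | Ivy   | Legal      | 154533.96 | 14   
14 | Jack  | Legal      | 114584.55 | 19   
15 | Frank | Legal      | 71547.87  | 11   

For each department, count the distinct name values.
SELECT department, COUNT(DISTINCT name)
FROM employees
GROUP BY department

Result:
  Finance: 2 distinct
  Legal: 4 distinct
  Marketing: 3 distinct
  Support: 5 distinct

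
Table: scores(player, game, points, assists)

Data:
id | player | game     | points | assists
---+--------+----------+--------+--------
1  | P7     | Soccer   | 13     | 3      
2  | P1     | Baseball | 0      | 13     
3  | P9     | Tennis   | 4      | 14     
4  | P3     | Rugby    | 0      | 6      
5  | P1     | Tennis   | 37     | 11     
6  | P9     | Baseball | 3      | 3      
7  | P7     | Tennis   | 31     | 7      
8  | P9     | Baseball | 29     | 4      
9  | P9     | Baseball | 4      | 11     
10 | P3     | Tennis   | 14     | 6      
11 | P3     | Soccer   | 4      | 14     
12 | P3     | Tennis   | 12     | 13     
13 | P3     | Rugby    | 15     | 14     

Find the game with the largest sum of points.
SELECT game, SUM(points) as val
FROM scores
GROUP BY game
ORDER BY val DESC
LIMIT 1

Result: Tennis with sum(points) = 98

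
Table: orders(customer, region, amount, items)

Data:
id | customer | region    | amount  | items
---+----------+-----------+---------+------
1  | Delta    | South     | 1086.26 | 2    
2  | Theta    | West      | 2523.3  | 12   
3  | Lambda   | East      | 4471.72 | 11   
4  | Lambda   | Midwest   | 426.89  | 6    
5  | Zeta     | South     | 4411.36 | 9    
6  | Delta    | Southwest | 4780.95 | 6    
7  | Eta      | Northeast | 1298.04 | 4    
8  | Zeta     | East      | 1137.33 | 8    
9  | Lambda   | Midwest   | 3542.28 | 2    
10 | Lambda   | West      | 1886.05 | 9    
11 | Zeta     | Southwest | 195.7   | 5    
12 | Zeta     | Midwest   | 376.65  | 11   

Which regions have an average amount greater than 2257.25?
SELECT region, AVG(amount)
FROM orders
GROUP BY region
HAVING AVG(amount) > 2257.25

Result:
  East: avg=2804.53
  South: avg=2748.81
  Southwest: avg=2488.33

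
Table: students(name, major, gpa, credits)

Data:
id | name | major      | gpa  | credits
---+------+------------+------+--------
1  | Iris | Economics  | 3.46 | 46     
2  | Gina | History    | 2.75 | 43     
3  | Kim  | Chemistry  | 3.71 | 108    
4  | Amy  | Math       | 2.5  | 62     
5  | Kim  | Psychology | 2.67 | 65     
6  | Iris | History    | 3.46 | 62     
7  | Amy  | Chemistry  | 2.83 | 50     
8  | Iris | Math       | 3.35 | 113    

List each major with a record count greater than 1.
SELECT major, COUNT(*) as cnt
FROM students
GROUP BY major
HAVING COUNT(*) > 1

Result:
  Chemistry: 2
  History: 2
  Math: 2

Note: HAVING filters groups after aggregation, WHERE filters rows before.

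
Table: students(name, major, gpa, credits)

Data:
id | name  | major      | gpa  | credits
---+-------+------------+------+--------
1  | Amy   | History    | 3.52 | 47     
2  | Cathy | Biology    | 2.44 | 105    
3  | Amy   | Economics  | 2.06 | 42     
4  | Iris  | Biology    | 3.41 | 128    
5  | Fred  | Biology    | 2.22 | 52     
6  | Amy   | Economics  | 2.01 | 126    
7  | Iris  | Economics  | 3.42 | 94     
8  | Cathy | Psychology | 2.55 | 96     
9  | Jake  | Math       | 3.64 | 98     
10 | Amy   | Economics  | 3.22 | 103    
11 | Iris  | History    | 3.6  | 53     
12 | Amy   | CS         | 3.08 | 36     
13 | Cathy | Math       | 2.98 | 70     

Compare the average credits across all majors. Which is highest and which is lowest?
SELECT major, AVG(credits)
FROM students
GROUP BY major
ORDER BY AVG(credits)

All groups:
  CS: 36.00
  History: 50.00
  Math: 84.00
  Economics: 91.25
  Biology: 95.00
  Psychology: 96.00

Highest: Psychology (96.00)
Lowest: CS (36.00)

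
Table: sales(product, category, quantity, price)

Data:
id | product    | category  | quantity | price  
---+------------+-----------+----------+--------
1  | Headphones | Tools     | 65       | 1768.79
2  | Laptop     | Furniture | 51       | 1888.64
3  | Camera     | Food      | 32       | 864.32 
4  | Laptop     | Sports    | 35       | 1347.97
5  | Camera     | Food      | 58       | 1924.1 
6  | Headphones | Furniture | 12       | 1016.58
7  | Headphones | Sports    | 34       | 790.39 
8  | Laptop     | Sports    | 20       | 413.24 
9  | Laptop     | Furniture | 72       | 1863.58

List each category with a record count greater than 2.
SELECT category, COUNT(*) as cnt
FROM sales
GROUP BY category
HAVING COUNT(*) > 2

Result:
  Furniture: 3
  Sports: 3

Note: HAVING filters groups after aggregation, WHERE filters rows before.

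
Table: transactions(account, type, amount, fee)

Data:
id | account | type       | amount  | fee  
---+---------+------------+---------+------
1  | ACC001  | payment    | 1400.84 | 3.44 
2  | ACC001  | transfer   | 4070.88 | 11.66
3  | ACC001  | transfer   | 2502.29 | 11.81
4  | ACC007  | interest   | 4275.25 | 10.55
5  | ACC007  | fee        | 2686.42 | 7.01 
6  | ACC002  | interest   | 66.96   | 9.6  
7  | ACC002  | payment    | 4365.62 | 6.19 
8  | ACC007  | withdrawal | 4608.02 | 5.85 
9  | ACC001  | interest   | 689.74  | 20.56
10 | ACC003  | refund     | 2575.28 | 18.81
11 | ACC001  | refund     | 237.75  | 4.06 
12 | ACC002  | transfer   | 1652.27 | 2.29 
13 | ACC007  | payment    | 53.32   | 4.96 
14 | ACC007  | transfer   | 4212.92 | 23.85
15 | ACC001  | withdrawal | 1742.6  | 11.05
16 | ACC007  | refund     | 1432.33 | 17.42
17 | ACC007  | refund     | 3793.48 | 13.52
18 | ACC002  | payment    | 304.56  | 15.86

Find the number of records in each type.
SELECT type, COUNT(*) as count
FROM transactions
GROUP BY type

Result:
  fee: 1
  interest: 3
  payment: 4
  refund: 4
  transfer: 4
  withdrawal: 2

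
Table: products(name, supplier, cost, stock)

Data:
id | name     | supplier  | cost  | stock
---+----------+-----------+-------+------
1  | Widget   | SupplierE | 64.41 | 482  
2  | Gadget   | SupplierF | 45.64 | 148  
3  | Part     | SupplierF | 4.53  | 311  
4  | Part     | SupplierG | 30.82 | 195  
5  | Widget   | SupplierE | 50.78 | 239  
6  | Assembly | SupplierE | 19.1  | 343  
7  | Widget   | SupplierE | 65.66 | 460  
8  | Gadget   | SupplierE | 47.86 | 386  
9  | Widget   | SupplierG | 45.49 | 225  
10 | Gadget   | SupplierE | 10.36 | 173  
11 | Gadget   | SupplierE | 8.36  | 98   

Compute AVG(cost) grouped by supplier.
SELECT supplier, AVG(cost) as result
FROM products
GROUP BY supplier

Result:
  SupplierE: 38.08
  SupplierF: 25.09
  SupplierG: 38.16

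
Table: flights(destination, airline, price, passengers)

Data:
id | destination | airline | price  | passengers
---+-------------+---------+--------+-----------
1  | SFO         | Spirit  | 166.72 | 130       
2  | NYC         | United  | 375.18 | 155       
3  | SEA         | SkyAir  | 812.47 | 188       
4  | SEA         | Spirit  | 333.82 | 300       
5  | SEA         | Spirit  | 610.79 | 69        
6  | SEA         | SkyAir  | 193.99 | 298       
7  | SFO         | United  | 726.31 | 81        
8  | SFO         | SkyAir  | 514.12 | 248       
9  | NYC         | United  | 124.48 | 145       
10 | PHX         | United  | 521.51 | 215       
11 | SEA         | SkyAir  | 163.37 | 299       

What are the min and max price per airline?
SELECT airline, MIN(price), MAX(price)
FROM flights
GROUP BY airline

Result:
  SkyAir: min=163.37, max=812.47
  Spirit: min=166.72, max=610.79
  United: min=124.48, max=726.31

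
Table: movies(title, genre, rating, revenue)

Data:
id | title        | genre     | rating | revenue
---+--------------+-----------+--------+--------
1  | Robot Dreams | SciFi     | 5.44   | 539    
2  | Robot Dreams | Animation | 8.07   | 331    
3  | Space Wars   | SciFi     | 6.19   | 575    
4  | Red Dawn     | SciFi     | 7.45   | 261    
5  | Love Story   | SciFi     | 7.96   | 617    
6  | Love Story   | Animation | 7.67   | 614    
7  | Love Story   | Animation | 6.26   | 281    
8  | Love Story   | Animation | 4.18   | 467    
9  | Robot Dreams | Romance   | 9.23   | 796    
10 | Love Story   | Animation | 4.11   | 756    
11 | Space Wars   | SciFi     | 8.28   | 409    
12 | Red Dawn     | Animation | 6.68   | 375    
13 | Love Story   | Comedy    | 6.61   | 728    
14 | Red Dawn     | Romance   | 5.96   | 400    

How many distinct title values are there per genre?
SELECT genre, COUNT(DISTINCT title)
FROM movies
GROUP BY genre

Result:
  Animation: 3 distinct
  Comedy: 1 distinct
  Romance: 2 distinct
  SciFi: 4 distinct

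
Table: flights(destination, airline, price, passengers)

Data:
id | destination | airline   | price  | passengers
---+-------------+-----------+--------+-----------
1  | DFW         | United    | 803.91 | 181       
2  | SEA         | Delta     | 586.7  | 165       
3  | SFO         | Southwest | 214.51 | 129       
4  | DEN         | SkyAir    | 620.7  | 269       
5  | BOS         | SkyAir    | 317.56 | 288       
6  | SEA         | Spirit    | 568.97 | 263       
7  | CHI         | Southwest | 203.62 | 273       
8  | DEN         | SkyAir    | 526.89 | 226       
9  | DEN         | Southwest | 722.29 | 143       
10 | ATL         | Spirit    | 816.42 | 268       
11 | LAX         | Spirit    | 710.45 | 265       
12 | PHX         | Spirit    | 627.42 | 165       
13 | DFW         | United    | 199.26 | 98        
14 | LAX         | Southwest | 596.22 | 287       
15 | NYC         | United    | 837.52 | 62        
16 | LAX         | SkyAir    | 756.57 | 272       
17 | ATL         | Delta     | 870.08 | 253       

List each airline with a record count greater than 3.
SELECT airline, COUNT(*) as cnt
FROM flights
GROUP BY airline
HAVING COUNT(*) > 3

Result:
  SkyAir: 4
  Southwest: 4
  Spirit: 4

Note: HAVING filters groups after aggregation, WHERE filters rows before.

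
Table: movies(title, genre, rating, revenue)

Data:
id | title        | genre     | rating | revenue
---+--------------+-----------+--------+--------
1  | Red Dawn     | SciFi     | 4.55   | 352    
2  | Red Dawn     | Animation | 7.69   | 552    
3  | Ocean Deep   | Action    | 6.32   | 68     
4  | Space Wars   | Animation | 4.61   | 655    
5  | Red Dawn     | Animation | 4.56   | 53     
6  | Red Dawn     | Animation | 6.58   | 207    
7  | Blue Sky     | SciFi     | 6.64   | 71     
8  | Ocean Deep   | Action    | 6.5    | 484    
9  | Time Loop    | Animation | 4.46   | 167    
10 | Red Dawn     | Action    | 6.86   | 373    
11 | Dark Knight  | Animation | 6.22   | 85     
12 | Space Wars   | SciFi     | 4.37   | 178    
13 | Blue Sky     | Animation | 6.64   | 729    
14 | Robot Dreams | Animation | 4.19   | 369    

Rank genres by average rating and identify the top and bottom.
SELECT genre, AVG(rating)
FROM movies
GROUP BY genre
ORDER BY AVG(rating)

All groups:
  SciFi: 5.19
  Animation: 5.62
  Action: 6.56

Highest: Action (6.56)
Lowest: SciFi (5.19)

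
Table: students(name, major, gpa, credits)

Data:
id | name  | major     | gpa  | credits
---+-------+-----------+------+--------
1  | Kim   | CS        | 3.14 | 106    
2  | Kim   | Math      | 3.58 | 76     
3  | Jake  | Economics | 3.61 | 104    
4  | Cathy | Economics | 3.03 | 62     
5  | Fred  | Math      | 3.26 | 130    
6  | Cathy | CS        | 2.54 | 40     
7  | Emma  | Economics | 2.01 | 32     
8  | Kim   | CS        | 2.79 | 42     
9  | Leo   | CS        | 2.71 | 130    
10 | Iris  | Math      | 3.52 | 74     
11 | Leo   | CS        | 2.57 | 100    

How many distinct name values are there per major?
SELECT major, COUNT(DISTINCT name)
FROM students
GROUP BY major

Result:
  CS: 3 distinct
  Economics: 3 distinct
  Math: 3 distinct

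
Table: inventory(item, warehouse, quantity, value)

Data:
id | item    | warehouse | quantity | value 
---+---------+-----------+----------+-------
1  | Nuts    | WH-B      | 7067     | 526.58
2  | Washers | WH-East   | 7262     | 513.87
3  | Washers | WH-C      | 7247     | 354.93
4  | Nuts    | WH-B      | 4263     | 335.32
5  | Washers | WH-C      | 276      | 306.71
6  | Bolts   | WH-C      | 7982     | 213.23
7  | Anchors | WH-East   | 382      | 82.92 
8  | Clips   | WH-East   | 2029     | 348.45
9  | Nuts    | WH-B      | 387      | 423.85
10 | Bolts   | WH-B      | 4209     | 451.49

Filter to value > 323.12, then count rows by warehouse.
SELECT warehouse, COUNT(*)
FROM inventory
WHERE value > 323.12
GROUP BY warehouse

Note: WHERE filters rows before grouping.

Result:
  WH-B: 4
  WH-C: 1
  WH-East: 2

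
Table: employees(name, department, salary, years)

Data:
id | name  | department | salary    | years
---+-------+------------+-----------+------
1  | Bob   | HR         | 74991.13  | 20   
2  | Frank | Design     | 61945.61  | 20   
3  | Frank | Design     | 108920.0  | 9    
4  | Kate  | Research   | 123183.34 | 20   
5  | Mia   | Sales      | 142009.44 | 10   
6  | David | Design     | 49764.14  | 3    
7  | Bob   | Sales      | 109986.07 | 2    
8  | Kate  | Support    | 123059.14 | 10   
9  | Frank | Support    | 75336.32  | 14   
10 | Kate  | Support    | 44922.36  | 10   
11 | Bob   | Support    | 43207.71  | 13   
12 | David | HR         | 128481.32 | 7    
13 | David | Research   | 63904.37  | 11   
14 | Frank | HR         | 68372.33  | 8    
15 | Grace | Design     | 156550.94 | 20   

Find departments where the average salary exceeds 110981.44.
SELECT department, AVG(salary)
FROM employees
GROUP BY department
HAVING AVG(salary) > 110981.44

Result:
  Sales: avg=125997.76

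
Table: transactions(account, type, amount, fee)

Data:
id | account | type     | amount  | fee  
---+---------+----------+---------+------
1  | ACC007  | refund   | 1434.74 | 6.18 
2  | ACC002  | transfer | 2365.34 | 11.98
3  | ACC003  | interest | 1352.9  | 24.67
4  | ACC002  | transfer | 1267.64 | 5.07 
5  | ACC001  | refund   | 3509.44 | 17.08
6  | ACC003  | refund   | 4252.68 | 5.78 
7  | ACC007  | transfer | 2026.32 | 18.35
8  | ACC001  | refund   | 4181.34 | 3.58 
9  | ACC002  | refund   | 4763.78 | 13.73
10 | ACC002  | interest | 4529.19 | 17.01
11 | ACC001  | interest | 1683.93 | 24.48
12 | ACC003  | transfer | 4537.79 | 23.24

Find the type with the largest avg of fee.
SELECT type, AVG(fee) as val
FROM transactions
GROUP BY type
ORDER BY val DESC
LIMIT 1

Result: interest with avg(fee) = 22.05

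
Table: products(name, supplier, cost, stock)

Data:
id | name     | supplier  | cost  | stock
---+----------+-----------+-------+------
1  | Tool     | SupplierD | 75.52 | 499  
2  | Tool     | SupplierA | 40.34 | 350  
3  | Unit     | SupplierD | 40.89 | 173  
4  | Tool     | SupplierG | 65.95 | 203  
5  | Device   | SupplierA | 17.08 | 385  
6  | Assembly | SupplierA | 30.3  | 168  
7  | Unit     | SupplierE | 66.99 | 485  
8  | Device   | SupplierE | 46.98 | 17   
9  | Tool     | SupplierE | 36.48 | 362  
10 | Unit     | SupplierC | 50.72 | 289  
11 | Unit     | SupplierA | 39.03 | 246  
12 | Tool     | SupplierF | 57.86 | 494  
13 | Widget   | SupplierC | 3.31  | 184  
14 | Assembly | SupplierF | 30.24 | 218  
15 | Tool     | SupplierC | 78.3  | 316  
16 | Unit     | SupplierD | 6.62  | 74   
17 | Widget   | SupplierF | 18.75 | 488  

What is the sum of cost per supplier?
SELECT supplier, SUM(cost) as result
FROM products
GROUP BY supplier

Result:
  SupplierA: 126.75
  SupplierC: 132.33
  SupplierD: 123.03
  SupplierE: 150.45
  SupplierF: 106.85
  SupplierG: 65.95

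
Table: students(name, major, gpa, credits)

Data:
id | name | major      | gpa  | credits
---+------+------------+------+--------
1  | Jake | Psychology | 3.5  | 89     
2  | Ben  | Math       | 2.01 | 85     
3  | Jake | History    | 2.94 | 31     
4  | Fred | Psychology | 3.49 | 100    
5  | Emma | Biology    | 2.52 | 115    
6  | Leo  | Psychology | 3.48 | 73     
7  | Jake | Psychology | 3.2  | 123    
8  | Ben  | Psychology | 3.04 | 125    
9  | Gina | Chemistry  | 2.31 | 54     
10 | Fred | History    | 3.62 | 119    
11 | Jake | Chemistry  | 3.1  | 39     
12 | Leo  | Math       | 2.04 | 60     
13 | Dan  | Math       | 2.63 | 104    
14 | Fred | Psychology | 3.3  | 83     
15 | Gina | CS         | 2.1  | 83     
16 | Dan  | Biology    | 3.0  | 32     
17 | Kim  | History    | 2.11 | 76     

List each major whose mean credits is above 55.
SELECT major, AVG(credits)
FROM students
GROUP BY major
HAVING AVG(credits) > 55

Result:
  Biology: avg=73.50
  CS: avg=83.00
  History: avg=75.33
  Math: avg=83.00
  Psychology: avg=98.83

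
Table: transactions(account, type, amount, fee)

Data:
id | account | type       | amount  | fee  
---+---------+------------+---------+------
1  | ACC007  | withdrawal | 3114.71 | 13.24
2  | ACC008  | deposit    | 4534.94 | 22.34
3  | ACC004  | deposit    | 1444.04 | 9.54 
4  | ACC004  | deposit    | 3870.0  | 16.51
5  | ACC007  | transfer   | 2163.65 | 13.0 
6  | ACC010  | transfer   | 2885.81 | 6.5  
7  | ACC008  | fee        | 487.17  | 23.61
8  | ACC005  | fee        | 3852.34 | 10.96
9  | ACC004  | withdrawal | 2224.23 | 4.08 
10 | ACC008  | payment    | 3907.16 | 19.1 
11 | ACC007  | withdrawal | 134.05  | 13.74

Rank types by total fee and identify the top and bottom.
SELECT type, SUM(fee)
FROM transactions
GROUP BY type
ORDER BY SUM(fee)

All groups:
  payment: 19.10
  transfer: 19.50
  withdrawal: 31.06
  fee: 34.57
  deposit: 48.39

Highest: deposit (48.39)
Lowest: payment (19.10)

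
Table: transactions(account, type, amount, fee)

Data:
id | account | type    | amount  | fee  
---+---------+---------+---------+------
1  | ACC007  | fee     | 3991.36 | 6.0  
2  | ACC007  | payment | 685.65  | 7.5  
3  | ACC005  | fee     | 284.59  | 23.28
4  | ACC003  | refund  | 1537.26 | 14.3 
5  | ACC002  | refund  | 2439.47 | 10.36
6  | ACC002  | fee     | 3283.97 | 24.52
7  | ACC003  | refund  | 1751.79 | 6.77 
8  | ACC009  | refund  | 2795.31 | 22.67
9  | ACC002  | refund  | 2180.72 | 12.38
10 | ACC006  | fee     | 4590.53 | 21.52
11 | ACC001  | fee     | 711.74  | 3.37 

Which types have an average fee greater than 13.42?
SELECT type, AVG(fee)
FROM transactions
GROUP BY type
HAVING AVG(fee) > 13.42

Result:
  fee: avg=15.74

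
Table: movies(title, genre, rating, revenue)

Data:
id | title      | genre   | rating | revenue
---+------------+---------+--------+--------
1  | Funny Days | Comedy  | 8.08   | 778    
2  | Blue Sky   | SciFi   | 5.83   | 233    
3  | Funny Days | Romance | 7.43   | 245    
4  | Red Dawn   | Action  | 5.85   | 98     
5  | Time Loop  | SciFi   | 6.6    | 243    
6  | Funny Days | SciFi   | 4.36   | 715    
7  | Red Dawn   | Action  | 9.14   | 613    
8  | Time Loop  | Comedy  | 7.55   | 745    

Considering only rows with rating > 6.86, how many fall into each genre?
SELECT genre, COUNT(*)
FROM movies
WHERE rating > 6.86
GROUP BY genre

Note: WHERE filters rows before grouping.

Result:
  Action: 1
  Comedy: 2
  Romance: 1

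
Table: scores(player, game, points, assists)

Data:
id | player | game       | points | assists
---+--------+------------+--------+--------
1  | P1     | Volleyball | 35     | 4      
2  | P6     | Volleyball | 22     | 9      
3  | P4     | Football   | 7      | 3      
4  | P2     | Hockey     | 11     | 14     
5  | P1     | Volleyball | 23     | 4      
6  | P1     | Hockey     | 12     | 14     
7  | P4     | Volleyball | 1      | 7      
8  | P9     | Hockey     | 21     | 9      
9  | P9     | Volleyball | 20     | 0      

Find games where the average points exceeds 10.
SELECT game, AVG(points)
FROM scores
GROUP BY game
HAVING AVG(points) > 10

Result:
  Hockey: avg=14.67
  Volleyball: avg=20.20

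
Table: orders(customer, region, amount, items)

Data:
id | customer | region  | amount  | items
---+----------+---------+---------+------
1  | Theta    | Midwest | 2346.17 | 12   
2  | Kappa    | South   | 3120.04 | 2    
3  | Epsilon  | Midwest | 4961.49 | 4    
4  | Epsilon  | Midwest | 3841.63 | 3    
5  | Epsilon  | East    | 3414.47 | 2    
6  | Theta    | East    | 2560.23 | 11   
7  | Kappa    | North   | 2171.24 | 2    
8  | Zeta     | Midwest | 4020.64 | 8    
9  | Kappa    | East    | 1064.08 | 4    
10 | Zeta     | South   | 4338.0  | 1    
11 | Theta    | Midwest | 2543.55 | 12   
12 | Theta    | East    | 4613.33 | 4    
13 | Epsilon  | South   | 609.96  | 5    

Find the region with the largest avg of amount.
SELECT region, AVG(amount) as val
FROM orders
GROUP BY region
ORDER BY val DESC
LIMIT 1

Result: Midwest with avg(amount) = 3542.70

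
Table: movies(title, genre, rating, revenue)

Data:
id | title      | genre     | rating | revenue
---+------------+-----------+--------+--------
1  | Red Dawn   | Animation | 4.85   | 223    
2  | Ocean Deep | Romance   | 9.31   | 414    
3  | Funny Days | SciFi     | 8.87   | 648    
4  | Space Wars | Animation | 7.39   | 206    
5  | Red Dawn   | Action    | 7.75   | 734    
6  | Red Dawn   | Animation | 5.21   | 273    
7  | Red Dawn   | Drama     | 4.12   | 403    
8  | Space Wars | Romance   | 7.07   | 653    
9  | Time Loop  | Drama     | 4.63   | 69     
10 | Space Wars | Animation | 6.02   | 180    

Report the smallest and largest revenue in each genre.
SELECT genre, MIN(revenue), MAX(revenue)
FROM movies
GROUP BY genre

Result:
  Action: min=734, max=734
  Animation: min=180, max=273
  Drama: min=69, max=403
  Romance: min=414, max=653
  SciFi: min=648, max=648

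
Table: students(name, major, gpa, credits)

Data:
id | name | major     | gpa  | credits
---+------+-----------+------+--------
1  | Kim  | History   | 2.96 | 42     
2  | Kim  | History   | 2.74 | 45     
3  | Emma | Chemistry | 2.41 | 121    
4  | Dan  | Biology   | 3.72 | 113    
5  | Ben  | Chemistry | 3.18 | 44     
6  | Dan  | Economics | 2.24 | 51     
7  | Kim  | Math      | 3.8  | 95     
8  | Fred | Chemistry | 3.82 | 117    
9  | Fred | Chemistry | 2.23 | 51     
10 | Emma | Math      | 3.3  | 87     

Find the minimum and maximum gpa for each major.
SELECT major, MIN(gpa), MAX(gpa)
FROM students
GROUP BY major

Result:
  Biology: min=3.72, max=3.72
  Chemistry: min=2.23, max=3.82
  Economics: min=2.24, max=2.24
  History: min=2.74, max=2.96
  Math: min=3.30, max=3.80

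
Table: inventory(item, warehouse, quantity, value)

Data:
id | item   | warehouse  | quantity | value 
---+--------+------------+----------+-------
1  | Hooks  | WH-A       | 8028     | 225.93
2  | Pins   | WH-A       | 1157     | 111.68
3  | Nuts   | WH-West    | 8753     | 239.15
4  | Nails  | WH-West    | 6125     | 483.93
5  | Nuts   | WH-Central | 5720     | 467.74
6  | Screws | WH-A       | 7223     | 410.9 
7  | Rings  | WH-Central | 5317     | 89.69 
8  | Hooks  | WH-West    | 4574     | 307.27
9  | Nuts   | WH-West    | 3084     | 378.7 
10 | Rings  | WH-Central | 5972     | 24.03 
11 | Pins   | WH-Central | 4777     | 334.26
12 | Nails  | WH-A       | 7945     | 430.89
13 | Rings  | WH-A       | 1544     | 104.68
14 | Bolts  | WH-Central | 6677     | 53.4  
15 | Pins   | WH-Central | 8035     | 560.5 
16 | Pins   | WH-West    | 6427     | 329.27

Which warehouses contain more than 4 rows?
SELECT warehouse, COUNT(*) as cnt
FROM inventory
GROUP BY warehouse
HAVING COUNT(*) > 4

Result:
  WH-A: 5
  WH-Central: 6
  WH-West: 5

Note: HAVING filters groups after aggregation, WHERE filters rows before.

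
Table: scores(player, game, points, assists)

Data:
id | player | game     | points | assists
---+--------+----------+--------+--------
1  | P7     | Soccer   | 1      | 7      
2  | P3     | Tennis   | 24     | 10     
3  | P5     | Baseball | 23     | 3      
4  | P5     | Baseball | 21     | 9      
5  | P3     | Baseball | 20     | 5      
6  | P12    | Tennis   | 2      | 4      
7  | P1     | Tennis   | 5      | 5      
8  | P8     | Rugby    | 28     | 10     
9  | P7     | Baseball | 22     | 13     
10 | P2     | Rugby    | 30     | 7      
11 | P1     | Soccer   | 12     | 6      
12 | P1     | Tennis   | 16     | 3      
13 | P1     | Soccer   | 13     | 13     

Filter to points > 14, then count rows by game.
SELECT game, COUNT(*)
FROM scores
WHERE points > 14
GROUP BY game

Note: WHERE filters rows before grouping.

Result:
  Baseball: 4
  Rugby: 2
  Tennis: 2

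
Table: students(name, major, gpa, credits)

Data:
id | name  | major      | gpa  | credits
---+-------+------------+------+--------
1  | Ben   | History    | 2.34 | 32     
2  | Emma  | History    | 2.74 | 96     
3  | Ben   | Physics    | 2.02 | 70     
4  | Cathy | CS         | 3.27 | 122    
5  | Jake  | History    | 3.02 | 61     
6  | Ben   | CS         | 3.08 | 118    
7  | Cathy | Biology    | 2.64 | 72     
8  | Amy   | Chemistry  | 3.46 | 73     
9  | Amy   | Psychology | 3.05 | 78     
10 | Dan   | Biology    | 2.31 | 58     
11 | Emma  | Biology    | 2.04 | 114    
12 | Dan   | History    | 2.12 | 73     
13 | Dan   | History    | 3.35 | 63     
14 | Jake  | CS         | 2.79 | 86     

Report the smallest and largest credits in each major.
SELECT major, MIN(credits), MAX(credits)
FROM students
GROUP BY major

Result:
  Biology: min=58, max=114
  CS: min=86, max=122
  Chemistry: min=73, max=73
  History: min=32, max=96
  Physics: min=70, max=70
  Psychology: min=78, max=78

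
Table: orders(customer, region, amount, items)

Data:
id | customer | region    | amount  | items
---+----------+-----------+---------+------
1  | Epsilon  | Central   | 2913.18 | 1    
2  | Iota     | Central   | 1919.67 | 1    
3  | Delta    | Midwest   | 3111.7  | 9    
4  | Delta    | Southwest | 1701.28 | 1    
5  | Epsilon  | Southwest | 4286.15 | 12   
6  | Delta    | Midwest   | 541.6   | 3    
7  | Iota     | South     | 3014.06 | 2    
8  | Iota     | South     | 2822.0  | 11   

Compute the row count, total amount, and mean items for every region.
SELECT region,
       COUNT(*) as cnt,
       SUM(amount) as total_amount,
       AVG(items) as avg_items
FROM orders
GROUP BY region

Result:
  Central: 2 records, 4832.85 total amount, 1.00 avg items
  Midwest: 2 records, 3653.30 total amount, 6.00 avg items
  South: 2 records, 5836.06 total amount, 6.50 avg items
  Southwest: 2 records, 5987.43 total amount, 6.50 avg items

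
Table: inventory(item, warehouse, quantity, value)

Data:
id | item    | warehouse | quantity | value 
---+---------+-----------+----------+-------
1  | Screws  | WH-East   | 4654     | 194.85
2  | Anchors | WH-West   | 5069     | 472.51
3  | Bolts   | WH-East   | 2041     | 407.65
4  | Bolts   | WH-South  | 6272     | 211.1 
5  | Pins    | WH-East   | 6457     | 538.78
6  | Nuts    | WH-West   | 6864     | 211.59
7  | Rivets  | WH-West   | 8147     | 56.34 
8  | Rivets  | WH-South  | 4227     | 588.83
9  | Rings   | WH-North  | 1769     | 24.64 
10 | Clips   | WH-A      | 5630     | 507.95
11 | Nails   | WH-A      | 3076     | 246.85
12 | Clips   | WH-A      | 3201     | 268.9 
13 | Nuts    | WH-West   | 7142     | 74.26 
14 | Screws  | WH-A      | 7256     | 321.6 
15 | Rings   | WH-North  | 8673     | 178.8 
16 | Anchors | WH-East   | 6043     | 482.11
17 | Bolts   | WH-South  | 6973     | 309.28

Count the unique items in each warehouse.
SELECT warehouse, COUNT(DISTINCT item)
FROM inventory
GROUP BY warehouse

Result:
  WH-A: 3 distinct
  WH-East: 4 distinct
  WH-North: 1 distinct
  WH-South: 2 distinct
  WH-West: 3 distinct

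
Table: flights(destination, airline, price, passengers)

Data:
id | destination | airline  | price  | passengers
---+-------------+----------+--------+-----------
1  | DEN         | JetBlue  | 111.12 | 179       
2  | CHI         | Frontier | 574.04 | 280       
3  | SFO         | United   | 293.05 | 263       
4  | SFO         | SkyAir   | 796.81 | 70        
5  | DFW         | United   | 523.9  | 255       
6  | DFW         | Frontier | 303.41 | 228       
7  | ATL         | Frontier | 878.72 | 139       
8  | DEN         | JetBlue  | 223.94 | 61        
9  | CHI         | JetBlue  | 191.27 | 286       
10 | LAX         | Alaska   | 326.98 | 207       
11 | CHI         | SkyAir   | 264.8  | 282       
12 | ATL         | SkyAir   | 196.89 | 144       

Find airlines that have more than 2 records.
SELECT airline, COUNT(*) as cnt
FROM flights
GROUP BY airline
HAVING COUNT(*) > 2

Result:
  Frontier: 3
  JetBlue: 3
  SkyAir: 3

Note: HAVING filters groups after aggregation, WHERE filters rows before.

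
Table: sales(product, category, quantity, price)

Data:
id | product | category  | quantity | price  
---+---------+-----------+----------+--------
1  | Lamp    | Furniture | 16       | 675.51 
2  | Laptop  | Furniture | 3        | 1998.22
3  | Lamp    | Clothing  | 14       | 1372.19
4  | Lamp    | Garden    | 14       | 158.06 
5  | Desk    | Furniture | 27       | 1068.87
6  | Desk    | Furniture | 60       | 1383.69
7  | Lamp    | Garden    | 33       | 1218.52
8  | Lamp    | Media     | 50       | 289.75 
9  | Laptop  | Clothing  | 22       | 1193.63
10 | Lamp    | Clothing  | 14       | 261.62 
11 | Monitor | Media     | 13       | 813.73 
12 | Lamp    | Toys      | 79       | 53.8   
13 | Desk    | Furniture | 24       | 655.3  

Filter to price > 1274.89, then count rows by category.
SELECT category, COUNT(*)
FROM sales
WHERE price > 1274.89
GROUP BY category

Note: WHERE filters rows before grouping.

Result:
  Clothing: 1
  Furniture: 2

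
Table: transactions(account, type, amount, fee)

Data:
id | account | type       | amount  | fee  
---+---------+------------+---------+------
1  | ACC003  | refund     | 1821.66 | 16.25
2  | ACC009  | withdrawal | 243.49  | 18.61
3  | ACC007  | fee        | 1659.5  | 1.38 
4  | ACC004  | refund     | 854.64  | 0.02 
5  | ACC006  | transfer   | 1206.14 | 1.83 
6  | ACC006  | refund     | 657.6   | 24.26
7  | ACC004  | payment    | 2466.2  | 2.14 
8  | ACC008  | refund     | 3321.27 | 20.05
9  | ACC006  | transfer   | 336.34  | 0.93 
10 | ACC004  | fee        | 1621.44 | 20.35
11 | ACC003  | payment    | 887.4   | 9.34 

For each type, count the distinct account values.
SELECT type, COUNT(DISTINCT account)
FROM transactions
GROUP BY type

Result:
  fee: 2 distinct
  payment: 2 distinct
  refund: 4 distinct
  transfer: 1 distinct
  withdrawal: 1 distinct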